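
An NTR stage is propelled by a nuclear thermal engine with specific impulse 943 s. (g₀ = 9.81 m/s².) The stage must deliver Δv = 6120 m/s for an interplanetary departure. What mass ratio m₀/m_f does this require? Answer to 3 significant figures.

mass ratio ≈ 1.94

v_e = Isp · g₀ = 943 × 9.81 = 9250.8 m/s.
Rocket equation: m₀/m_f = exp(Δv / v_e) = exp(6120 / 9250.8) = exp(0.6616) = 1.9378.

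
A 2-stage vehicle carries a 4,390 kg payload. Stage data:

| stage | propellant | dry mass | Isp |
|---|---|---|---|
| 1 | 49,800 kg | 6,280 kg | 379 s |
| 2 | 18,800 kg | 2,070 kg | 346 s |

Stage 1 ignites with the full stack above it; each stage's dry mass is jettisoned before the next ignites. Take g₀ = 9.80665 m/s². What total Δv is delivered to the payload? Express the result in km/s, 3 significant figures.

Ignition mass of stage 1 = 49,800+6,280 + 18,800+2,070 + 4,390 = 81,340 kg.
Stage 1: m₀ = 81,340 kg, m_f = 81,340 − 49,800 = 31,540 kg; Δv = 379×9.80665×ln(2.579) = 3716.7×0.9474 ≈ 3521 m/s.
Stage 2: m₀ = 25,260 kg, m_f = 25,260 − 18,800 = 6,460 kg; Δv = 346×9.80665×ln(3.91) = 3393.1×1.3636 ≈ 4627 m/s.
Total Δv = 3521 + 4627 = 8148 m/s.

Δv ≈ 8.15 km/s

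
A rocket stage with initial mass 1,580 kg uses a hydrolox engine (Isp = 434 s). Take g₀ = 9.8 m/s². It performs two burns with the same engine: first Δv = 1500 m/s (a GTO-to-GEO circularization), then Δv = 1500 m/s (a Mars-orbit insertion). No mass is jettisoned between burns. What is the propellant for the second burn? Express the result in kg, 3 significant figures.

propellant for the second burn ≈ 330 kg

v_e = Isp · g₀ = 434 × 9.8 = 4253.2 m/s.
After the first burn: m = 1580 × exp(−1500/4253.2) = 1580 × 0.70281 = 1,110.44 kg.
After the second burn: m = 1,110.44 × exp(−1500/4253.2) = 1,110.44 × 0.70281 = 780.428 kg.
Second-burn propellant = 1,110.44 − 780.428 = 330.012 kg.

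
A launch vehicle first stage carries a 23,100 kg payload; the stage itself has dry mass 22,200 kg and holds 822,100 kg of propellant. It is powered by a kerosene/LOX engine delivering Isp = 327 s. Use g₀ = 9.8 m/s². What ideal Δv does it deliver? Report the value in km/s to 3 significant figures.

v_e = Isp · g₀ = 327 × 9.8 = 3204.6 m/s.
m₀ = payload + dry + propellant = 23,100 + 22,200 + 822,100 = 867,400 kg.
m_f = payload + dry = 23,100 + 22,200 = 45,300 kg.
Rocket equation: Δv = v_e · ln(m₀/m_f) = 3204.6 × ln(19.15) = 3204.6 × 2.9522 ≈ 9460.6 m/s.

Δv ≈ 9.46 km/s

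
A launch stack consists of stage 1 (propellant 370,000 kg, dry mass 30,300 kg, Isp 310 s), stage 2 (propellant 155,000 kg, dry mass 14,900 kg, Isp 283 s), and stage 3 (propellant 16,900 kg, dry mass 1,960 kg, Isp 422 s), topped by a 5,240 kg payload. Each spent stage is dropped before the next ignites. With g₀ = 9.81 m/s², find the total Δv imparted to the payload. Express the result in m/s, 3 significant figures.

Ignition mass of stage 1 = 370,000+30,300 + 155,000+14,900 + 16,900+1,960 + 5,240 = 594,300 kg.
Stage 1: m₀ = 594,300 kg, m_f = 594,300 − 370,000 = 224,300 kg; Δv = 310×9.81×ln(2.65) = 3041.1×0.9744 ≈ 2963 m/s.
Stage 2: m₀ = 194,000 kg, m_f = 194,000 − 155,000 = 39,000 kg; Δv = 283×9.81×ln(4.974) = 2776.2×1.6043 ≈ 4454 m/s.
Stage 3: m₀ = 24,100 kg, m_f = 24,100 − 16,900 = 7,200 kg; Δv = 422×9.81×ln(3.347) = 4139.8×1.2081 ≈ 5001 m/s.
Total Δv = 2963 + 4454 + 5001 = 12418 m/s.

Δv ≈ 12400 m/s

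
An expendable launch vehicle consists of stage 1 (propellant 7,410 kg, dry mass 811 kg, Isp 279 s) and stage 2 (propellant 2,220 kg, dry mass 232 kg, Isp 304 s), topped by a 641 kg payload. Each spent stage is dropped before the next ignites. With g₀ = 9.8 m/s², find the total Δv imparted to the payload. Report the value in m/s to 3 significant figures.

Δv ≈ 6680 m/s

Ignition mass of stage 1 = 7,410+811 + 2,220+232 + 641 = 11,314 kg.
Stage 1: m₀ = 11,314 kg, m_f = 11,314 − 7,410 = 3,904 kg; Δv = 279×9.8×ln(2.898) = 2734.2×1.0640 ≈ 2909 m/s.
Stage 2: m₀ = 3,093 kg, m_f = 3,093 − 2,220 = 873 kg; Δv = 304×9.8×ln(3.543) = 2979.2×1.2650 ≈ 3769 m/s.
Total Δv = 2909 + 3769 = 6678 m/s.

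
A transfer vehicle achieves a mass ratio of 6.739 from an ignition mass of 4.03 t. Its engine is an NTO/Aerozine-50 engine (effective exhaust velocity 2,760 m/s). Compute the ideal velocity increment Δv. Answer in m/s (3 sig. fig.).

Δv ≈ 5270 m/s

Δv = v_e · ln(6.739) = 2760.0 × 1.9079 ≈ 5265.8 m/s.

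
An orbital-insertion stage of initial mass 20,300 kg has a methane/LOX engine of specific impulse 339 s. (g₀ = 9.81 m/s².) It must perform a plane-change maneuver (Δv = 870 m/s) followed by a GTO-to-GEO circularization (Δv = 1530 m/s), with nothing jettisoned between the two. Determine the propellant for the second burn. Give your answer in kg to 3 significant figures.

v_e = Isp · g₀ = 339 × 9.81 = 3325.6 m/s.
After the first burn: m = 20300 × exp(−870/3325.6) = 20300 × 0.76981 = 15,627.1 kg.
After the second burn: m = 15,627.1 × exp(−1530/3325.6) = 15,627.1 × 0.63124 = 9,864.45 kg.
Second-burn propellant = 15,627.1 − 9,864.45 = 5,762.65 kg.

propellant for the second burn ≈ 5760 kg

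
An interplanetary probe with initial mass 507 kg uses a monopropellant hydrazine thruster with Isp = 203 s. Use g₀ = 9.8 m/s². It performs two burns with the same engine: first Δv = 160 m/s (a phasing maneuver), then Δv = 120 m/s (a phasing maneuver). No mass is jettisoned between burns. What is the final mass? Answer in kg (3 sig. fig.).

final mass ≈ 440 kg

v_e = Isp · g₀ = 203 × 9.8 = 1989.4 m/s.
After the first burn: m = 507 × exp(−160/1989.4) = 507 × 0.92272 = 467.819 kg.
After the second burn: m = 467.819 × exp(−120/1989.4) = 467.819 × 0.94146 = 440.433 kg.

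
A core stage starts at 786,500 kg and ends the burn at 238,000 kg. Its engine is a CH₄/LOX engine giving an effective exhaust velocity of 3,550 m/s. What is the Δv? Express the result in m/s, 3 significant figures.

Rocket equation: Δv = v_e · ln(m₀/m_f) = 3550.0 × ln(3.305) = 3550.0 × 1.1953 ≈ 4243.4 m/s.

Δv ≈ 4240 m/s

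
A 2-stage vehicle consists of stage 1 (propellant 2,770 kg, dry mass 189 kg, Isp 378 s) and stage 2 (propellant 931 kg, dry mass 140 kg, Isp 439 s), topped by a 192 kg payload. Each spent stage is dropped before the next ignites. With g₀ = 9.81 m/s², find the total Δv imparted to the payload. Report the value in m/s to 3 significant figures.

Ignition mass of stage 1 = 2,770+189 + 931+140 + 192 = 4,222 kg.
Stage 1: m₀ = 4,222 kg, m_f = 4,222 − 2,770 = 1,452 kg; Δv = 378×9.81×ln(2.908) = 3708.2×1.0674 ≈ 3958 m/s.
Stage 2: m₀ = 1,263 kg, m_f = 1,263 − 931 = 332 kg; Δv = 439×9.81×ln(3.804) = 4306.6×1.3361 ≈ 5754 m/s.
Total Δv = 3958 + 5754 = 9712 m/s.

Δv ≈ 9710 m/s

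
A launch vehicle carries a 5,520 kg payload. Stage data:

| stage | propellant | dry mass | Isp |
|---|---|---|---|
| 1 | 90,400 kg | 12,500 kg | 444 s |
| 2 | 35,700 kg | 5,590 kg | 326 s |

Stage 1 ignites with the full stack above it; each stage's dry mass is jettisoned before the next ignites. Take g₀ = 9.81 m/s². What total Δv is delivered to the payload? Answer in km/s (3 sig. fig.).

Δv ≈ 8.63 km/s

Ignition mass of stage 1 = 90,400+12,500 + 35,700+5,590 + 5,520 = 149,710 kg.
Stage 1: m₀ = 149,710 kg, m_f = 149,710 − 90,400 = 59,310 kg; Δv = 444×9.81×ln(2.524) = 4355.6×0.9259 ≈ 4033 m/s.
Stage 2: m₀ = 46,810 kg, m_f = 46,810 − 35,700 = 11,110 kg; Δv = 326×9.81×ln(4.213) = 3198.1×1.4383 ≈ 4600 m/s.
Total Δv = 4033 + 4600 = 8633 m/s.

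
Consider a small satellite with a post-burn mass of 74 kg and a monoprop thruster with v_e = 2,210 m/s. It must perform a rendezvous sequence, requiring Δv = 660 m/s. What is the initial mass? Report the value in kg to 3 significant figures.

initial mass ≈ 99.8 kg

Rocket equation: m₀/m_f = exp(Δv / v_e) = exp(660 / 2210.0) = exp(0.2986) = 1.3480.
m₀ = m_f × 1.3480 = 74 × 1.3480 = 99.752 kg.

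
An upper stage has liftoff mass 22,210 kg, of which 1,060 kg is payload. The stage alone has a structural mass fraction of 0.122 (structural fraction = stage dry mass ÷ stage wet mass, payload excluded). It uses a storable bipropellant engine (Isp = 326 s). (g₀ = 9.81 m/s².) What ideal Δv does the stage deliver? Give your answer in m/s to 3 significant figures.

Δv ≈ 5780 m/s

Stage wet mass = m₀ − payload = 22,210 − 1,060 = 21,150 kg.
Stage dry mass = ε × stage wet mass = 0.122 × 21,150 = 2,580.3 kg.
Burnout mass m_f = stage dry + payload = 2,580.3 + 1,060 = 3,640.3 kg.
v_e = Isp · g₀ = 326 × 9.81 = 3198.1 m/s.
Δv = v_e · ln(22,210/3,640.3) = 3198.1 × ln(6.101) = 3198.1 × 1.8085 ≈ 5784 m/s.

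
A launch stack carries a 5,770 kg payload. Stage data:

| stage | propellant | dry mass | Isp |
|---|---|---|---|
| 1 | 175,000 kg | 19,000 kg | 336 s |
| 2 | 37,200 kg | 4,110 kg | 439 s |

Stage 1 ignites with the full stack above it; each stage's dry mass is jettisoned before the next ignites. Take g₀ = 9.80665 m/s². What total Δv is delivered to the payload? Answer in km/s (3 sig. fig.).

Ignition mass of stage 1 = 175,000+19,000 + 37,200+4,110 + 5,770 = 241,080 kg.
Stage 1: m₀ = 241,080 kg, m_f = 241,080 − 175,000 = 66,080 kg; Δv = 336×9.80665×ln(3.648) = 3295.0×1.2943 ≈ 4265 m/s.
Stage 2: m₀ = 47,080 kg, m_f = 47,080 − 37,200 = 9,880 kg; Δv = 439×9.80665×ln(4.765) = 4305.1×1.5613 ≈ 6722 m/s.
Total Δv = 4265 + 6722 = 10987 m/s.

Δv ≈ 11.0 km/s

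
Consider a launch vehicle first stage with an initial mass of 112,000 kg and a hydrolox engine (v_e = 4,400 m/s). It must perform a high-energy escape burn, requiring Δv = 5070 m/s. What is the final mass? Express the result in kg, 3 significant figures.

final mass ≈ 35400 kg

Rocket equation: m₀/m_f = exp(Δv / v_e) = exp(5070 / 4400.0) = exp(1.1523) = 3.1654.
m_f = m₀ / 3.1654 = 112,000 / 3.1654 = 35,382.6 kg.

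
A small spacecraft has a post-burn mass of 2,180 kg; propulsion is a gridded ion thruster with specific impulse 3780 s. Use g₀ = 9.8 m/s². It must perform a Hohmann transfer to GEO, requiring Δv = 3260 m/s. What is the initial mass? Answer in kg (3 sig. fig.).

initial mass ≈ 2380 kg

v_e = Isp · g₀ = 3780 × 9.8 = 37044.0 m/s.
m₀/m_f = exp(Δv / v_e) = exp(3260 / 37044.0) = exp(0.0880) = 1.0920.
m₀ = m_f × 1.0920 = 2,180 × 1.0920 = 2,380.56 kg.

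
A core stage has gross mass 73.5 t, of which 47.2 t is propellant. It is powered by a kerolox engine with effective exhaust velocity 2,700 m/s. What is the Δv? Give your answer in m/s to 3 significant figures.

Δv ≈ 2770 m/s

m_f = m₀ − m_prop = 73.5 − 47.2 = 26.3 t.
By the Tsiolkovsky rocket equation, Δv = v_e · ln(m₀/m_f) = 2700.0 × ln(2.795) = 2700.0 × 1.0277 ≈ 2774.8 m/s.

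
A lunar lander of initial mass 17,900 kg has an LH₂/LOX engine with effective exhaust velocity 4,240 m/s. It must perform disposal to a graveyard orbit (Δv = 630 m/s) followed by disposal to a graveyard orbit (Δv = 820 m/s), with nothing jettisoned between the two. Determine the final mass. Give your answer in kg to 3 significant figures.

final mass ≈ 12700 kg

After the first burn: m = 17900 × exp(−630/4240.0) = 17900 × 0.86193 = 15,428.5 kg.
After the second burn: m = 15,428.5 × exp(−820/4240.0) = 15,428.5 × 0.82416 = 12,715.6 kg.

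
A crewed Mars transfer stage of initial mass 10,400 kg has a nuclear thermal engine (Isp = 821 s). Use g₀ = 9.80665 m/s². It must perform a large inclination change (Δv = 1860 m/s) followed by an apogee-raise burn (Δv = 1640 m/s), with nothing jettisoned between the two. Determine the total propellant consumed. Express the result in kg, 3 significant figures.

total propellant consumed ≈ 3670 kg

v_e = Isp · g₀ = 821 × 9.80665 = 8051.3 m/s.
After the first burn: m = 10400 × exp(−1860/8051.3) = 10400 × 0.79372 = 8,254.69 kg.
After the second burn: m = 8,254.69 × exp(−1640/8051.3) = 8,254.69 × 0.81571 = 6,733.43 kg.
Total propellant = m₀ − m_final = 10400 − 6,733.43 = 3,666.57 kg.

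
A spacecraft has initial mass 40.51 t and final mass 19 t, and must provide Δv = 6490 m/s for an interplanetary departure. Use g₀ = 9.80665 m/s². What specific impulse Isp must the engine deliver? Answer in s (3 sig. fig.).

ln(m₀/m_f) = ln(40510/19000) = ln(2.132) = 0.7571.
From the ideal rocket equation, v_e = Δv / ln(m₀/m_f) = 6490 / 0.7571 = 8572.1 m/s.
Isp = v_e / g₀ = 8572.1 / 9.80665 = 874.1 s.

Isp ≈ 874 s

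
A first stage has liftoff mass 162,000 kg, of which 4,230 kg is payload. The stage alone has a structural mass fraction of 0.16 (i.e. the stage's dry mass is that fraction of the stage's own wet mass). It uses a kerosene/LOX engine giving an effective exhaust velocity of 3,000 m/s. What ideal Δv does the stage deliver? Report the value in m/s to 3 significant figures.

Δv ≈ 5110 m/s

Stage wet mass = m₀ − payload = 162,000 − 4,230 = 157,770 kg.
Stage dry mass = ε × stage wet mass = 0.16 × 157,770 = 25,243.2 kg.
Burnout mass m_f = stage dry + payload = 25,243.2 + 4,230 = 29,473.2 kg.
Δv = v_e · ln(162,000/29,473.2) = 3000.0 × ln(5.497) = 3000.0 × 1.7041 ≈ 5112 m/s.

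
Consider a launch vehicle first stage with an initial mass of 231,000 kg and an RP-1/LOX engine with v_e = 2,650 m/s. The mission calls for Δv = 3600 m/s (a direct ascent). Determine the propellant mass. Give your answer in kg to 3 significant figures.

Rocket equation: m₀/m_f = exp(Δv / v_e) = exp(3600 / 2650.0) = exp(1.3585) = 3.8903.
m_f = 231,000 / 3.8903 = 59,378.5 kg, so propellant = m₀ − m_f = 231,000 − 59,378.5 = 171,621.5 kg.

propellant mass ≈ 172000 kg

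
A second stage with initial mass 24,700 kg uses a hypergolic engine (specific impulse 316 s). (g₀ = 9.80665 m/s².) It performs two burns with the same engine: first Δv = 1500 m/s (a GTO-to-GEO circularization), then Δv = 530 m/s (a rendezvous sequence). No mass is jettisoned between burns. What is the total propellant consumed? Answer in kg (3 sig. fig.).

total propellant consumed ≈ 11900 kg

v_e = Isp · g₀ = 316 × 9.80665 = 3098.9 m/s.
After the first burn: m = 24700 × exp(−1500/3098.9) = 24700 × 0.61629 = 15,222.4 kg.
After the second burn: m = 15,222.4 × exp(−530/3098.9) = 15,222.4 × 0.84280 = 12,829.4 kg.
Total propellant = m₀ − m_final = 24700 − 12,829.4 = 11,870.6 kg.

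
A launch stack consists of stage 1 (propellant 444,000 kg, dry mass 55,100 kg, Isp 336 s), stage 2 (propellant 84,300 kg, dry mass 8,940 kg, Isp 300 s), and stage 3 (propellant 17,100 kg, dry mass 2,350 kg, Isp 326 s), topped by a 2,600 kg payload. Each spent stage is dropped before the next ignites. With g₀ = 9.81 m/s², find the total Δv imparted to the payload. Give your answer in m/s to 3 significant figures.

Ignition mass of stage 1 = 444,000+55,100 + 84,300+8,940 + 17,100+2,350 + 2,600 = 614,390 kg.
Stage 1: m₀ = 614,390 kg, m_f = 614,390 − 444,000 = 170,390 kg; Δv = 336×9.81×ln(3.606) = 3296.2×1.2825 ≈ 4227 m/s.
Stage 2: m₀ = 115,290 kg, m_f = 115,290 − 84,300 = 30,990 kg; Δv = 300×9.81×ln(3.72) = 2943.0×1.3138 ≈ 3866 m/s.
Stage 3: m₀ = 22,050 kg, m_f = 22,050 − 17,100 = 4,950 kg; Δv = 326×9.81×ln(4.455) = 3198.1×1.4939 ≈ 4778 m/s.
Total Δv = 4227 + 3866 + 4778 = 12871 m/s.

Δv ≈ 12900 m/s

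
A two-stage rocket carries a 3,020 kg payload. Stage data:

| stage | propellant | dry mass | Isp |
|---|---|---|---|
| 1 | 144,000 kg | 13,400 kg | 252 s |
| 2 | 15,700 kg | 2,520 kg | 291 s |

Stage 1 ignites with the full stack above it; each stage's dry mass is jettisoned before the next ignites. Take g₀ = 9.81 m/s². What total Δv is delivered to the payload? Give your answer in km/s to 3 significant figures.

Ignition mass of stage 1 = 144,000+13,400 + 15,700+2,520 + 3,020 = 178,640 kg.
Stage 1: m₀ = 178,640 kg, m_f = 178,640 − 144,000 = 34,640 kg; Δv = 252×9.81×ln(5.157) = 2472.1×1.6404 ≈ 4055 m/s.
Stage 2: m₀ = 21,240 kg, m_f = 21,240 − 15,700 = 5,540 kg; Δv = 291×9.81×ln(3.834) = 2854.7×1.3439 ≈ 3836 m/s.
Total Δv = 4055 + 3836 = 7891 m/s.

Δv ≈ 7.89 km/s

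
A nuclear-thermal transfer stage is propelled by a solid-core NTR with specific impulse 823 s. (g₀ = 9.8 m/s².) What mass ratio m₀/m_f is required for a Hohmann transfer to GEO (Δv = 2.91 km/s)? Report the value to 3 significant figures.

mass ratio ≈ 1.43

v_e = Isp · g₀ = 823 × 9.8 = 8065.4 m/s.
m₀/m_f = exp(Δv / v_e) = exp(2910 / 8065.4) = exp(0.3608) = 1.4345.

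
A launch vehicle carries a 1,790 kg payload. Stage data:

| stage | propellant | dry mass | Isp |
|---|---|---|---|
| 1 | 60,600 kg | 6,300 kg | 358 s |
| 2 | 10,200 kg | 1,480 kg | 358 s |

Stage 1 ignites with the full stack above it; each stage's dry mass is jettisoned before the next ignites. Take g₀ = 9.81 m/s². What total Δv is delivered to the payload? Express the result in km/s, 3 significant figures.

Δv ≈ 9.90 km/s

Ignition mass of stage 1 = 60,600+6,300 + 10,200+1,480 + 1,790 = 80,370 kg.
Stage 1: m₀ = 80,370 kg, m_f = 80,370 − 60,600 = 19,770 kg; Δv = 358×9.81×ln(4.065) = 3512.0×1.4025 ≈ 4925 m/s.
Stage 2: m₀ = 13,470 kg, m_f = 13,470 − 10,200 = 3,270 kg; Δv = 358×9.81×ln(4.119) = 3512.0×1.4157 ≈ 4972 m/s.
Total Δv = 4925 + 4972 = 9897 m/s.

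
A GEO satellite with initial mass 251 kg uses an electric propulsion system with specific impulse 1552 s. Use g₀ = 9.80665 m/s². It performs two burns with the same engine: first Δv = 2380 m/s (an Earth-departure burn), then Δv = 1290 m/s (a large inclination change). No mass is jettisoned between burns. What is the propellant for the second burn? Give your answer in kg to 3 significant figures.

propellant for the second burn ≈ 17.4 kg

v_e = Isp · g₀ = 1552 × 9.80665 = 15219.9 m/s.
After the first burn: m = 251 × exp(−2380/15219.9) = 251 × 0.85524 = 214.665 kg.
After the second burn: m = 214.665 × exp(−1290/15219.9) = 214.665 × 0.91874 = 197.221 kg.
Second-burn propellant = 214.665 − 197.221 = 17.444 kg.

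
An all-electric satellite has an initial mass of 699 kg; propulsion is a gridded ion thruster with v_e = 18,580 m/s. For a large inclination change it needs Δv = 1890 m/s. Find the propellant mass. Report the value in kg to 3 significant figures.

By the Tsiolkovsky rocket equation, m₀/m_f = exp(Δv / v_e) = exp(1890 / 18580.0) = exp(0.1017) = 1.1071.
m_f = 699 / 1.1071 = 631.379 kg, so propellant = m₀ − m_f = 699 − 631.379 = 67.621 kg.

propellant mass ≈ 67.6 kg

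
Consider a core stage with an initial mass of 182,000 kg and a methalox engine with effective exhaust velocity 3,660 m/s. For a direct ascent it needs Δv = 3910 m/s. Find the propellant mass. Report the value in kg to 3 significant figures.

From the ideal rocket equation, m₀/m_f = exp(Δv / v_e) = exp(3910 / 3660.0) = exp(1.0683) = 2.9104.
m_f = 182,000 / 2.9104 = 62,534.4 kg, so propellant = m₀ − m_f = 182,000 − 62,534.4 = 119,465.6 kg.

propellant mass ≈ 119000 kg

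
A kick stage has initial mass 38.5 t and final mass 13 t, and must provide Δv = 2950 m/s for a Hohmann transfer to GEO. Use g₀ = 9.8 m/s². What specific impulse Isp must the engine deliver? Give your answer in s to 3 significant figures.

Isp ≈ 277 s

ln(m₀/m_f) = ln(38500/13000) = ln(2.962) = 1.0857.
Using Δv = v_e ln(m₀/m_f): v_e = Δv / ln(m₀/m_f) = 2950 / 1.0857 = 2717.1 m/s.
Isp = v_e / g₀ = 2717.1 / 9.8 = 277.3 s.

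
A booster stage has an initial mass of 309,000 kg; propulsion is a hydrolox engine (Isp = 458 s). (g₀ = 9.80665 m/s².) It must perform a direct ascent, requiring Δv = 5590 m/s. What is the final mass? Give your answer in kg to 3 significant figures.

v_e = Isp · g₀ = 458 × 9.80665 = 4491.4 m/s.
By the Tsiolkovsky rocket equation, m₀/m_f = exp(Δv / v_e) = exp(5590 / 4491.4) = exp(1.2446) = 3.4715.
m_f = m₀ / 3.4715 = 309,000 / 3.4715 = 89,010.5 kg.

final mass ≈ 89000 kg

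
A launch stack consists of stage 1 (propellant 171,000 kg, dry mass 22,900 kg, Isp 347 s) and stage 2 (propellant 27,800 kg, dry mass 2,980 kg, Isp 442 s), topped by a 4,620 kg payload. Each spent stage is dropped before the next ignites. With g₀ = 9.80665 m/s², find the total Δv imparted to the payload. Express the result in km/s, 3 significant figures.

Ignition mass of stage 1 = 171,000+22,900 + 27,800+2,980 + 4,620 = 229,300 kg.
Stage 1: m₀ = 229,300 kg, m_f = 229,300 − 171,000 = 58,300 kg; Δv = 347×9.80665×ln(3.933) = 3402.9×1.3694 ≈ 4660 m/s.
Stage 2: m₀ = 35,400 kg, m_f = 35,400 − 27,800 = 7,600 kg; Δv = 442×9.80665×ln(4.658) = 4334.5×1.5386 ≈ 6669 m/s.
Total Δv = 4660 + 6669 = 11329 m/s.

Δv ≈ 11.3 km/s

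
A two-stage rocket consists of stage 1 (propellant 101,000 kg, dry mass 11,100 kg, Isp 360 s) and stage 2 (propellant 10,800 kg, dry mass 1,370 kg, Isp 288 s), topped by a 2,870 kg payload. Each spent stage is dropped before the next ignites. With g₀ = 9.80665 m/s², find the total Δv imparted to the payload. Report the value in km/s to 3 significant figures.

Ignition mass of stage 1 = 101,000+11,100 + 10,800+1,370 + 2,870 = 127,140 kg.
Stage 1: m₀ = 127,140 kg, m_f = 127,140 − 101,000 = 26,140 kg; Δv = 360×9.80665×ln(4.864) = 3530.4×1.5818 ≈ 5584 m/s.
Stage 2: m₀ = 15,040 kg, m_f = 15,040 − 10,800 = 4,240 kg; Δv = 288×9.80665×ln(3.547) = 2824.3×1.2662 ≈ 3576 m/s.
Total Δv = 5584 + 3576 = 9160 m/s.

Δv ≈ 9.16 km/s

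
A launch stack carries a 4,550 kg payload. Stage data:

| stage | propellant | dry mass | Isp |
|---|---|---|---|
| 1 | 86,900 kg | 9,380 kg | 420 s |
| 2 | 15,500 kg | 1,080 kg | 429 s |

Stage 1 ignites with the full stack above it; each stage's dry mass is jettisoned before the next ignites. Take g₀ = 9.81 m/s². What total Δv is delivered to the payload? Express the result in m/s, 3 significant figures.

Δv ≈ 11100 m/s

Ignition mass of stage 1 = 86,900+9,380 + 15,500+1,080 + 4,550 = 117,410 kg.
Stage 1: m₀ = 117,410 kg, m_f = 117,410 − 86,900 = 30,510 kg; Δv = 420×9.81×ln(3.848) = 4120.2×1.3476 ≈ 5552 m/s.
Stage 2: m₀ = 21,130 kg, m_f = 21,130 − 15,500 = 5,630 kg; Δv = 429×9.81×ln(3.753) = 4208.5×1.3226 ≈ 5566 m/s.
Total Δv = 5552 + 5566 = 11118 m/s.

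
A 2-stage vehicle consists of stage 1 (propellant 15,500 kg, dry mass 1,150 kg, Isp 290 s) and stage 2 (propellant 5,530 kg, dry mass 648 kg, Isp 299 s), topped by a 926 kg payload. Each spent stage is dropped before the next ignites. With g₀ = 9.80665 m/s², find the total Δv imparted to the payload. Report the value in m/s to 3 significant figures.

Δv ≈ 7430 m/s

Ignition mass of stage 1 = 15,500+1,150 + 5,530+648 + 926 = 23,754 kg.
Stage 1: m₀ = 23,754 kg, m_f = 23,754 − 15,500 = 8,254 kg; Δv = 290×9.80665×ln(2.878) = 2843.9×1.0571 ≈ 3006 m/s.
Stage 2: m₀ = 7,104 kg, m_f = 7,104 − 5,530 = 1,574 kg; Δv = 299×9.80665×ln(4.513) = 2932.2×1.5070 ≈ 4419 m/s.
Total Δv = 3006 + 4419 = 7425 m/s.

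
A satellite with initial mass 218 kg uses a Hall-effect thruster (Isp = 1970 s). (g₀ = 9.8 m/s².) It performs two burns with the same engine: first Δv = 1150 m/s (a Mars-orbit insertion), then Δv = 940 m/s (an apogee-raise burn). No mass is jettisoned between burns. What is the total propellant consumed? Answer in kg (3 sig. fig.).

total propellant consumed ≈ 22.4 kg

v_e = Isp · g₀ = 1970 × 9.8 = 19306.0 m/s.
After the first burn: m = 218 × exp(−1150/19306.0) = 218 × 0.94217 = 205.393 kg.
After the second burn: m = 205.393 × exp(−940/19306.0) = 205.393 × 0.95248 = 195.633 kg.
Total propellant = m₀ − m_final = 218 − 195.633 = 22.367 kg.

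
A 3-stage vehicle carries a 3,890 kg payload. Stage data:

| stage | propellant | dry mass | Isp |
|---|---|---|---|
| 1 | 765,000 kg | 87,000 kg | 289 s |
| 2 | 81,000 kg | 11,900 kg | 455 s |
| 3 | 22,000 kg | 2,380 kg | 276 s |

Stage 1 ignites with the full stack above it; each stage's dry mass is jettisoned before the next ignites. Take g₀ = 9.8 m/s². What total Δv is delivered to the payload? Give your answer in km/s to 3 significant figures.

Δv ≈ 13.4 km/s

Ignition mass of stage 1 = 765,000+87,000 + 81,000+11,900 + 22,000+2,380 + 3,890 = 973,170 kg.
Stage 1: m₀ = 973,170 kg, m_f = 973,170 − 765,000 = 208,170 kg; Δv = 289×9.8×ln(4.675) = 2832.2×1.5422 ≈ 4368 m/s.
Stage 2: m₀ = 121,170 kg, m_f = 121,170 − 81,000 = 40,170 kg; Δv = 455×9.8×ln(3.016) = 4459.0×1.1041 ≈ 4923 m/s.
Stage 3: m₀ = 28,270 kg, m_f = 28,270 − 22,000 = 6,270 kg; Δv = 276×9.8×ln(4.509) = 2704.8×1.5060 ≈ 4073 m/s.
Total Δv = 4368 + 4923 + 4073 = 13364 m/s.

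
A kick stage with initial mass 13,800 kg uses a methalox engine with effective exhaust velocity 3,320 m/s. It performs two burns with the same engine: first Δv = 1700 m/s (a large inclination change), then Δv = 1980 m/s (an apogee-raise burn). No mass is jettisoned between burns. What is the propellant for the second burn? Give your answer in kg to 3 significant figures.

propellant for the second burn ≈ 3710 kg

After the first burn: m = 13800 × exp(−1700/3320.0) = 13800 × 0.59927 = 8,269.93 kg.
After the second burn: m = 8,269.93 × exp(−1980/3320.0) = 8,269.93 × 0.55080 = 4,555.08 kg.
Second-burn propellant = 8,269.93 − 4,555.08 = 3,714.85 kg.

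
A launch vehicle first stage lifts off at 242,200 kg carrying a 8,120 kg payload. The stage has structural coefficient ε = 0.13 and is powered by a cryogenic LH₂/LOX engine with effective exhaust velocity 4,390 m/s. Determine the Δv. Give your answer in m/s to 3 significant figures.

Stage wet mass = m₀ − payload = 242,200 − 8,120 = 234,080 kg.
Stage dry mass = ε × stage wet mass = 0.13 × 234,080 = 30,430.4 kg.
Burnout mass m_f = stage dry + payload = 30,430.4 + 8,120 = 38,550.4 kg.
Using Δv = v_e ln(m₀/m_f): Δv = v_e · ln(242,200/38,550.4) = 4390.0 × ln(6.283) = 4390.0 × 1.8378 ≈ 8068 m/s.

Δv ≈ 8070 m/s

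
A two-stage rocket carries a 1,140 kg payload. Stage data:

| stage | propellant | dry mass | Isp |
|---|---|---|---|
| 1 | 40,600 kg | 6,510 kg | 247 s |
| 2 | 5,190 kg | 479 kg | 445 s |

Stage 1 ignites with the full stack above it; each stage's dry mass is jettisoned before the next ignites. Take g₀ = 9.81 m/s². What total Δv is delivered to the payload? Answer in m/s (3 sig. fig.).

Ignition mass of stage 1 = 40,600+6,510 + 5,190+479 + 1,140 = 53,919 kg.
Stage 1: m₀ = 53,919 kg, m_f = 53,919 − 40,600 = 13,319 kg; Δv = 247×9.81×ln(4.048) = 2423.1×1.3983 ≈ 3388 m/s.
Stage 2: m₀ = 6,809 kg, m_f = 6,809 − 5,190 = 1,619 kg; Δv = 445×9.81×ln(4.206) = 4365.4×1.4364 ≈ 6271 m/s.
Total Δv = 3388 + 6271 = 9659 m/s.

Δv ≈ 9660 m/s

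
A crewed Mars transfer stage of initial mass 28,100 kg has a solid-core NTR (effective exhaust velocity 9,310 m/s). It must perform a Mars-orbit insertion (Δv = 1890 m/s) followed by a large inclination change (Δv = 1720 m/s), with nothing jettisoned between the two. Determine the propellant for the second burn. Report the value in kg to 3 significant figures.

propellant for the second burn ≈ 3870 kg

After the first burn: m = 28100 × exp(−1890/9310.0) = 28100 × 0.81627 = 22,937.2 kg.
After the second burn: m = 22,937.2 × exp(−1720/9310.0) = 22,937.2 × 0.83131 = 19,067.9 kg.
Second-burn propellant = 22,937.2 − 19,067.9 = 3,869.3 kg.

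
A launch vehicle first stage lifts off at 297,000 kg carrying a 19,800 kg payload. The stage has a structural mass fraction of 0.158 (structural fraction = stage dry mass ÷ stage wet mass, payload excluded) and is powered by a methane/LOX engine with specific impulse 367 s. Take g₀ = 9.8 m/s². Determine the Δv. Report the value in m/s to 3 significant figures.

Stage wet mass = m₀ − payload = 297,000 − 19,800 = 277,200 kg.
Stage dry mass = ε × stage wet mass = 0.158 × 277,200 = 43,797.6 kg.
Burnout mass m_f = stage dry + payload = 43,797.6 + 19,800 = 63,597.6 kg.
v_e = Isp · g₀ = 367 × 9.8 = 3596.6 m/s.
Δv = v_e · ln(297,000/63,597.6) = 3596.6 × ln(4.67) = 3596.6 × 1.5412 ≈ 5543 m/s.

Δv ≈ 5540 m/s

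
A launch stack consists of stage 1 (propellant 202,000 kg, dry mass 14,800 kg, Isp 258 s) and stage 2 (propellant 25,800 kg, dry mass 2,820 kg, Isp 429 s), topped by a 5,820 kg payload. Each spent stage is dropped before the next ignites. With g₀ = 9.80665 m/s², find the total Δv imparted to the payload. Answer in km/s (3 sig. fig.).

Ignition mass of stage 1 = 202,000+14,800 + 25,800+2,820 + 5,820 = 251,240 kg.
Stage 1: m₀ = 251,240 kg, m_f = 251,240 − 202,000 = 49,240 kg; Δv = 258×9.80665×ln(5.102) = 2530.1×1.6297 ≈ 4123 m/s.
Stage 2: m₀ = 34,440 kg, m_f = 34,440 − 25,800 = 8,640 kg; Δv = 429×9.80665×ln(3.986) = 4207.1×1.3828 ≈ 5818 m/s.
Total Δv = 4123 + 5818 = 9941 m/s.

Δv ≈ 9.94 km/s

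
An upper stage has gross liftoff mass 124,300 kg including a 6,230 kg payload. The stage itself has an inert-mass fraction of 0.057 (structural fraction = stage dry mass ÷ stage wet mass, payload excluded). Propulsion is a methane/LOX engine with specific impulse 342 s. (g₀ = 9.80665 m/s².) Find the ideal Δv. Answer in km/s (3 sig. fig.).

Stage wet mass = m₀ − payload = 124,300 − 6,230 = 118,070 kg.
Stage dry mass = ε × stage wet mass = 0.057 × 118,070 = 6,729.99 kg.
Burnout mass m_f = stage dry + payload = 6,729.99 + 6,230 = 12,959.99 kg.
v_e = Isp · g₀ = 342 × 9.80665 = 3353.9 m/s.
Rocket equation: Δv = v_e · ln(124,300/12,959.99) = 3353.9 × ln(9.591) = 3353.9 × 2.2608 ≈ 7583 m/s.

Δv ≈ 7.58 km/s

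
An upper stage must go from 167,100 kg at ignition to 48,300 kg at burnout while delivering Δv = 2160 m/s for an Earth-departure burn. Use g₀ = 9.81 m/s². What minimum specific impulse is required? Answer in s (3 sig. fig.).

Isp ≈ 177 s

ln(m₀/m_f) = ln(167100/48300) = ln(3.46) = 1.2412.
v_e = Δv / ln(m₀/m_f) = 2160 / 1.2412 = 1740.3 m/s.
Isp = v_e / g₀ = 1740.3 / 9.81 = 177.4 s.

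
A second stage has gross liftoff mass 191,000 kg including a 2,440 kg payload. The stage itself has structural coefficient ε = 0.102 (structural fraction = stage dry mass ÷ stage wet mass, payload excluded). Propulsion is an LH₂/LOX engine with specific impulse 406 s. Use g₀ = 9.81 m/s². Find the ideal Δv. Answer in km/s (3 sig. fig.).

Stage wet mass = m₀ − payload = 191,000 − 2,440 = 188,560 kg.
Stage dry mass = ε × stage wet mass = 0.102 × 188,560 = 19,233.1 kg.
Burnout mass m_f = stage dry + payload = 19,233.1 + 2,440 = 21,673.1 kg.
v_e = Isp · g₀ = 406 × 9.81 = 3982.9 m/s.
Δv = v_e · ln(191,000/21,673.1) = 3982.9 × ln(8.813) = 3982.9 × 2.1762 ≈ 8668 m/s.

Δv ≈ 8.67 km/s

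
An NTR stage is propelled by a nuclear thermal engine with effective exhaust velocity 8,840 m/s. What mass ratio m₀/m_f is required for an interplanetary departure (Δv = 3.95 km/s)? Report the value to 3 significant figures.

mass ratio ≈ 1.56

m₀/m_f = exp(Δv / v_e) = exp(3950 / 8840.0) = exp(0.4468) = 1.5634.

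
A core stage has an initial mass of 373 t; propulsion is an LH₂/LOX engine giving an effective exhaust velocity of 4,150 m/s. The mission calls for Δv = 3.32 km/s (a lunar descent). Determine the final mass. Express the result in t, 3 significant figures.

m₀/m_f = exp(Δv / v_e) = exp(3320 / 4150.0) = exp(0.8000) = 2.2255.
m_f = m₀ / 2.2255 = 373 / 2.2255 = 167.603 t.

final mass ≈ 168 t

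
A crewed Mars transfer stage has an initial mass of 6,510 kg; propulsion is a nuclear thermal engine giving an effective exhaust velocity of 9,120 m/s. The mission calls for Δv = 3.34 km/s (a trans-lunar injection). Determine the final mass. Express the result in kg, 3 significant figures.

Rocket equation: m₀/m_f = exp(Δv / v_e) = exp(3340 / 9120.0) = exp(0.3662) = 1.4423.
m_f = m₀ / 1.4423 = 6,510 / 1.4423 = 4,513.62 kg.

final mass ≈ 4510 kg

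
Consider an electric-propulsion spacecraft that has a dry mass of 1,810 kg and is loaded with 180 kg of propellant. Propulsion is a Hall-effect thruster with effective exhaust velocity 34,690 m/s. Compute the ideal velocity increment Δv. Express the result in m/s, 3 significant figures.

Δv ≈ 3290 m/s

m₀ = m_dry + m_prop = 1,810 + 180 = 1,990 kg.
From the ideal rocket equation, Δv = v_e · ln(m₀/m_f) = 34690.0 × ln(1.099) = 34690.0 × 0.0948 ≈ 3288.9 m/s.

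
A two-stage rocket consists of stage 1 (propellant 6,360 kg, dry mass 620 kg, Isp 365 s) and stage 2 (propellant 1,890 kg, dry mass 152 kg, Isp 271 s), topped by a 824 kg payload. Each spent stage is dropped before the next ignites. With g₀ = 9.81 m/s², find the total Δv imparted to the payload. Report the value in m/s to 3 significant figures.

Δv ≈ 6580 m/s

Ignition mass of stage 1 = 6,360+620 + 1,890+152 + 824 = 9,846 kg.
Stage 1: m₀ = 9,846 kg, m_f = 9,846 − 6,360 = 3,486 kg; Δv = 365×9.81×ln(2.824) = 3580.7×1.0383 ≈ 3718 m/s.
Stage 2: m₀ = 2,866 kg, m_f = 2,866 − 1,890 = 976 kg; Δv = 271×9.81×ln(2.936) = 2658.5×1.0772 ≈ 2864 m/s.
Total Δv = 3718 + 2864 = 6582 m/s.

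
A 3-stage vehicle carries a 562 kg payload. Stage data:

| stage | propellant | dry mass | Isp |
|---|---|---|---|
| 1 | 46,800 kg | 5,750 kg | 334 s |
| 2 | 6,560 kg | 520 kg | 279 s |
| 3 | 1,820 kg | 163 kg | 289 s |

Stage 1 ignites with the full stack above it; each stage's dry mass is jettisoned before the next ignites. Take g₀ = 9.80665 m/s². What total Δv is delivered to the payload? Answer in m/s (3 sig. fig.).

Δv ≈ 11300 m/s

Ignition mass of stage 1 = 46,800+5,750 + 6,560+520 + 1,820+163 + 562 = 62,175 kg.
Stage 1: m₀ = 62,175 kg, m_f = 62,175 − 46,800 = 15,375 kg; Δv = 334×9.80665×ln(4.044) = 3275.4×1.3972 ≈ 4576 m/s.
Stage 2: m₀ = 9,625 kg, m_f = 9,625 − 6,560 = 3,065 kg; Δv = 279×9.80665×ln(3.14) = 2736.1×1.1443 ≈ 3131 m/s.
Stage 3: m₀ = 2,545 kg, m_f = 2,545 − 1,820 = 725 kg; Δv = 289×9.80665×ln(3.51) = 2834.1×1.2557 ≈ 3559 m/s.
Total Δv = 4576 + 3131 + 3559 = 11266 m/s.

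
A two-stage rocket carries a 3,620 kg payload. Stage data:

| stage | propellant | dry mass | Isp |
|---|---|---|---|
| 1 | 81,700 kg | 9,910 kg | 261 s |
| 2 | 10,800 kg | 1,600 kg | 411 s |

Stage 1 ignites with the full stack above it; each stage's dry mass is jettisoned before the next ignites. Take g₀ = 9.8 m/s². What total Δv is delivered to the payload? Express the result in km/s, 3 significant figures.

Δv ≈ 8.16 km/s

Ignition mass of stage 1 = 81,700+9,910 + 10,800+1,600 + 3,620 = 107,630 kg.
Stage 1: m₀ = 107,630 kg, m_f = 107,630 − 81,700 = 25,930 kg; Δv = 261×9.8×ln(4.151) = 2557.8×1.4233 ≈ 3641 m/s.
Stage 2: m₀ = 16,020 kg, m_f = 16,020 − 10,800 = 5,220 kg; Δv = 411×9.8×ln(3.069) = 4027.8×1.1213 ≈ 4517 m/s.
Total Δv = 3641 + 4517 = 8158 m/s.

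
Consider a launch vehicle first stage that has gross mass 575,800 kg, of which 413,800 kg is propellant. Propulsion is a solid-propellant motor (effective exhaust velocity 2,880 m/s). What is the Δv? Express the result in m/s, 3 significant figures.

m_f = m₀ − m_prop = 575,800 − 413,800 = 162,000 kg.
By the Tsiolkovsky rocket equation, Δv = v_e · ln(m₀/m_f) = 2880.0 × ln(3.554) = 2880.0 × 1.2682 ≈ 3652.3 m/s.

Δv ≈ 3650 m/s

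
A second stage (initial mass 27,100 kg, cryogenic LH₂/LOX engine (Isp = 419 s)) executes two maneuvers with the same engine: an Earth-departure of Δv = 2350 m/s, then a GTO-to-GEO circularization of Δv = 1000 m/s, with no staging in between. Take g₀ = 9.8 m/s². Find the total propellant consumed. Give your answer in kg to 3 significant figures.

v_e = Isp · g₀ = 419 × 9.8 = 4106.2 m/s.
After the first burn: m = 27100 × exp(−2350/4106.2) = 27100 × 0.56422 = 15,290.4 kg.
After the second burn: m = 15,290.4 × exp(−1000/4106.2) = 15,290.4 × 0.78385 = 11,985.4 kg.
Total propellant = m₀ − m_final = 27100 − 11,985.4 = 15,114.6 kg.

total propellant consumed ≈ 15100 kg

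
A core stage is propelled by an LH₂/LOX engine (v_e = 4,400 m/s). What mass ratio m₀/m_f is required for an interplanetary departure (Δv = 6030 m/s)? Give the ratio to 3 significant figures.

mass ratio ≈ 3.94

m₀/m_f = exp(Δv / v_e) = exp(6030 / 4400.0) = exp(1.3705) = 3.9371.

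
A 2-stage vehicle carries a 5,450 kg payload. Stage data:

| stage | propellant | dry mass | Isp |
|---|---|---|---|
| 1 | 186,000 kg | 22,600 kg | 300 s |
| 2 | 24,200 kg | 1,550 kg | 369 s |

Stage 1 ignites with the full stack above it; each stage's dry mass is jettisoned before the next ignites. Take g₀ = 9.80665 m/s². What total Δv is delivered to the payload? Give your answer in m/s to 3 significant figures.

Ignition mass of stage 1 = 186,000+22,600 + 24,200+1,550 + 5,450 = 239,800 kg.
Stage 1: m₀ = 239,800 kg, m_f = 239,800 − 186,000 = 53,800 kg; Δv = 300×9.80665×ln(4.457) = 2942.0×1.4945 ≈ 4397 m/s.
Stage 2: m₀ = 31,200 kg, m_f = 31,200 − 24,200 = 7,000 kg; Δv = 369×9.80665×ln(4.457) = 3618.7×1.4945 ≈ 5408 m/s.
Total Δv = 4397 + 5408 = 9805 m/s.

Δv ≈ 9810 m/s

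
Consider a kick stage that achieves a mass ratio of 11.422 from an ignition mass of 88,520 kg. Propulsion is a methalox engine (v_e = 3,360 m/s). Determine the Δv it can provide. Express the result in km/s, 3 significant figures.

Δv ≈ 8.18 km/s

Δv = v_e · ln(11.422) = 3360.0 × 2.4355 ≈ 8183.4 m/s.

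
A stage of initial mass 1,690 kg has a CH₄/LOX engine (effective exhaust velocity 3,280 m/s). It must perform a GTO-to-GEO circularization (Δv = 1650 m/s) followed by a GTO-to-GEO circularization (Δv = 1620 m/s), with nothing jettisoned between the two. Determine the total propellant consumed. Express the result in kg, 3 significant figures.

After the first burn: m = 1690 × exp(−1650/3280.0) = 1690 × 0.60468 = 1,021.91 kg.
After the second burn: m = 1,021.91 × exp(−1620/3280.0) = 1,021.91 × 0.61024 = 623.61 kg.
Total propellant = m₀ − m_final = 1690 − 623.61 = 1,066.39 kg.

total propellant consumed ≈ 1070 kg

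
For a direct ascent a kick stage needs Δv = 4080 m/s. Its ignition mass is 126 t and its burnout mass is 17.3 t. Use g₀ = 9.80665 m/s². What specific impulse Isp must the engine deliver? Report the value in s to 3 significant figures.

ln(m₀/m_f) = ln(126000/17300) = ln(7.283) = 1.9856.
v_e = Δv / ln(m₀/m_f) = 4080 / 1.9856 = 2054.8 m/s.
Isp = v_e / g₀ = 2054.8 / 9.80665 = 209.5 s.

Isp ≈ 210 s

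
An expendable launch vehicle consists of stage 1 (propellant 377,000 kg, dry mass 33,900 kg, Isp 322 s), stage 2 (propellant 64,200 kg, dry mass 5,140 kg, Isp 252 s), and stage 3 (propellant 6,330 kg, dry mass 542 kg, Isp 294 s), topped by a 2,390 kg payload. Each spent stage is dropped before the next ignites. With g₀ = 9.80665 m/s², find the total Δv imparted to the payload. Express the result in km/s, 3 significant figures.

Ignition mass of stage 1 = 377,000+33,900 + 64,200+5,140 + 6,330+542 + 2,390 = 489,502 kg.
Stage 1: m₀ = 489,502 kg, m_f = 489,502 − 377,000 = 112,502 kg; Δv = 322×9.80665×ln(4.351) = 3157.7×1.4704 ≈ 4643 m/s.
Stage 2: m₀ = 78,602 kg, m_f = 78,602 − 64,200 = 14,402 kg; Δv = 252×9.80665×ln(5.458) = 2471.3×1.6970 ≈ 4194 m/s.
Stage 3: m₀ = 9,262 kg, m_f = 9,262 − 6,330 = 2,932 kg; Δv = 294×9.80665×ln(3.159) = 2883.2×1.1502 ≈ 3316 m/s.
Total Δv = 4643 + 4194 + 3316 = 12153 m/s.

Δv ≈ 12.2 km/s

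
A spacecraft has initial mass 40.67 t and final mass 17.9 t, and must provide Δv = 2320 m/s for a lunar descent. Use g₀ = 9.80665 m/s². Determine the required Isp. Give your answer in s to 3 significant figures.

Isp ≈ 288 s

ln(m₀/m_f) = ln(40670/17900) = ln(2.272) = 0.8207.
v_e = Δv / ln(m₀/m_f) = 2320 / 0.8207 = 2826.9 m/s.
Isp = v_e / g₀ = 2826.9 / 9.80665 = 288.3 s.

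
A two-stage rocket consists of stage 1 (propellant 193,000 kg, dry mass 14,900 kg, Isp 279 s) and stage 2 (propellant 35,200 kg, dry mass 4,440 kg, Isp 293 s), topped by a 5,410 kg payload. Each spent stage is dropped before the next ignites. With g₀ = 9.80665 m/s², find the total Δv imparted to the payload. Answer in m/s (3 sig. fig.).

Ignition mass of stage 1 = 193,000+14,900 + 35,200+4,440 + 5,410 = 252,950 kg.
Stage 1: m₀ = 252,950 kg, m_f = 252,950 − 193,000 = 59,950 kg; Δv = 279×9.80665×ln(4.219) = 2736.1×1.4397 ≈ 3939 m/s.
Stage 2: m₀ = 45,050 kg, m_f = 45,050 − 35,200 = 9,850 kg; Δv = 293×9.80665×ln(4.574) = 2873.3×1.5203 ≈ 4368 m/s.
Total Δv = 3939 + 4368 = 8307 m/s.

Δv ≈ 8310 m/s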